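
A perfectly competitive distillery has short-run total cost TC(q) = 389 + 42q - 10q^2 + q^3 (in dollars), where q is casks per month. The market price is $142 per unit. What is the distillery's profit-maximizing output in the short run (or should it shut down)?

Produce at q = 10

Strip out fixed cost: VC = 42q - 10q^2 + q^3. Then AVC = 42 - 10q + q^2 and MC = 42 - 20q + 3q^2.
The AVC parabola has its vertex at q = 10/2 = 5, where AVC = 42 - 10·5 + 5^2 = $17.
Since P = $142 ≥ min AVC = $17, price covers variable cost and the firm should produce.
Set P = MC: 142 = 42 - 20q + 3q^2 → -100 - 20q + 3q^2 = 0. The roots are q = -10/3 and q = 10; the profit-maximizing output is on the rising part of MC, so q* = 10.
Check: AVC at q = 10 is $42 ≤ P, so revenue covers variable cost.
Profit = P·q − TC = 142·10 − 809 = $611.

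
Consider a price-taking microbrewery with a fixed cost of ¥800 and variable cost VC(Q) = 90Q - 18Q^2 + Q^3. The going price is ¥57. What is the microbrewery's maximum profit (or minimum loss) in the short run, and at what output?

AVC = 90 - 18Q + Q^2 has its minimum ¥9 at Q = 9; price ¥57 clears that bar, so the firm operates.
With MC = 90 - 36Q + 3Q^2, P = MC on the upward-sloping part at Q* = 11.
TR = 57·11 = 627. TC = 800 + 143 = 943. Profit = 627 − 943 = -¥316.
By producing, the firm covers all variable cost plus ¥484 of fixed cost; shutting down would lose the full ¥800.

Profit = -¥316 at Q = 11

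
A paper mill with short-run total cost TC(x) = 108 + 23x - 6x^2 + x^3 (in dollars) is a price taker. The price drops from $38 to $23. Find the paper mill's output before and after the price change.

AVC = 23 - 6x + x^2, minimized at x = 3 where min AVC = $14. MC = 23 - 12x + 3x^2.
At P = $38 ≥ min AVC, set P = MC on the rising branch: x = 5.
At P = $23 ≥ min AVC, set P = MC: x = 4. The firm stays open but cuts output.

Output falls from 5 to 4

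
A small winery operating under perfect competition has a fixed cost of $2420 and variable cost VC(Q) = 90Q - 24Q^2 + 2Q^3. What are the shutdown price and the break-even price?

Shutdown price = $18; break-even price = $288

AVC = 90 - 24Q + 2Q^2; minimized at Q = 6, giving min AVC = $18. That is the shutdown price.
ATC = 2420/Q + 90 - 24Q + 2Q^2. Setting dATC/dQ = −2420/Q^2 − 24 + 4Q = 0 gives Q = 11 (since 4·11^3 − 24·11^2 = 2420).
min ATC = 2420/11 + 90 − 24·11 + 2·11^2 = $288. That is the break-even price.
Between these two prices the firm operates at a loss; above $288 it earns a profit.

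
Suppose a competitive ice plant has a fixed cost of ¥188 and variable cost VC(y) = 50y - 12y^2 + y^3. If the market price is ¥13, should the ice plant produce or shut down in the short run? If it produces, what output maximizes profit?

Variable cost is VC = 50y - 12y^2 + y^3, so AVC = VC/y = 50 - 12y + y^2 and MC = dTC/dy = 50 - 24y + 3y^2.
The AVC parabola has its vertex at y = 12/2 = 6, where AVC = 50 - 12·6 + 6^2 = ¥14.
With P < min AVC (¥13 < ¥14), every unit sold adds to the loss.
Best response: produce nothing and absorb the ¥188 fixed cost.

Shut down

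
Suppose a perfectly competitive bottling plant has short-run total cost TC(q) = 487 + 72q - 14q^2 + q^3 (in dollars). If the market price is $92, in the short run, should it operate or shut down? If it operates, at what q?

Strip out fixed cost: VC = 72q - 14q^2 + q^3. Then AVC = 72 - 14q + q^2 and MC = 72 - 28q + 3q^2.
AVC is minimized where dAVC/dq = -14 + 2q = 0, at q = 7; min AVC = 72 - 14·7 + 7^2 = $23.
Because $92 ≥ $23, revenue can cover variable cost; the firm operates.
Set P = MC: 92 = 72 - 28q + 3q^2 → -20 - 28q + 3q^2 = 0. The roots are q = -2/3 and q = 10; the profit-maximizing output is on the rising part of MC, so q* = 10.
Check: AVC at q = 10 is $32 ≤ P, so revenue covers variable cost.
Profit = P·q − TC = 92·10 − 807 = $113.

Produce at q = 10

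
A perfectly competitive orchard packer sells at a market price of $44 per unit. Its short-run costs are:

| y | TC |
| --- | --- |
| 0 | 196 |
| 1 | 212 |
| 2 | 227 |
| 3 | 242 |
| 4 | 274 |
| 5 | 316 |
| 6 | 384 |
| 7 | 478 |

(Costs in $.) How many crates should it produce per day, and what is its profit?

Compute π = P·y − TC at each output: y=0: -196; y=1: -168; y=2: -139; y=3: -110; y=4: -98; y=5: -96; y=6: -120; y=7: -170.
Profit is maximized at y = 5. AVC there is 120/5 = $24 ≤ P, so producing beats shutting down (which would give -$196).

y = 5; profit = -$96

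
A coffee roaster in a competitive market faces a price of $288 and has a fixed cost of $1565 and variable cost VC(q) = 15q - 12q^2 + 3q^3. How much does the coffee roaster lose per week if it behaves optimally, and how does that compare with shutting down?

Profit = -$95 at q = 7

AVC = 15 - 12q + 3q^2; min AVC = $3 at q = 2. Since P = $288 ≥ min AVC, the firm produces.
With MC = 15 - 24q + 9q^2, P = MC on the upward-sloping part at q* = 7.
TR = 288·7 = 2016. TC = 1565 + 546 = 2111. Profit = 2016 − 2111 = -$95.
Shutting down would mean losing the fixed cost of $1565, so operating at a loss of $95 is better by $1470.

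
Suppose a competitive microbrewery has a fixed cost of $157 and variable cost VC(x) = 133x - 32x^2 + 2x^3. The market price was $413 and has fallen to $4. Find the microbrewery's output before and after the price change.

Output falls from 14 to 0 (the firm shuts down)

MC = 133 - 64x + 6x^2; the shutdown threshold is min AVC = $5 (at x = 8).
With P = $413 above the shutdown price, P = MC gives x = 14.
At P = $4 < min AVC = $5, price no longer covers variable cost at any output, so the firm shuts down: x = 0.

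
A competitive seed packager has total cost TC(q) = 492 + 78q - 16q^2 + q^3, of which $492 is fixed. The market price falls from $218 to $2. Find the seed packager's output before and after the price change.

AVC = 78 - 16q + q^2, minimized at q = 8 where min AVC = $14. MC = 78 - 32q + 3q^2.
At P = $218 ≥ min AVC, set P = MC on the rising branch: q = 14.
At P = $2 < min AVC = $14, price no longer covers variable cost at any output, so the firm shuts down: q = 0.

Output falls from 14 to 0 (the firm shuts down)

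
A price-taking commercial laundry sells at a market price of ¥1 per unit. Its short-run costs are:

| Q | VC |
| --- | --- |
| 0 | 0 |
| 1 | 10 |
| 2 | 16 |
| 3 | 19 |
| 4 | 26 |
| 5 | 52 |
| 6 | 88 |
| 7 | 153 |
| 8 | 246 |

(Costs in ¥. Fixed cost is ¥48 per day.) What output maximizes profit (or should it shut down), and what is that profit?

Q = 0 (shut down); profit = -¥48

Profit at each row (π = 1Q − TC): Q=0: -48; Q=1: -57; Q=2: -62; Q=3: -64; Q=4: -70; Q=5: -95; Q=6: -130; Q=7: -194; Q=8: -286.
Profit is highest at Q = 0. Equivalently, the lowest AVC in the table is 19/3 ≈ ¥6.33 at Q = 3, and P = ¥1 falls below it — price never covers variable cost, so the firm shuts down and loses only its fixed cost.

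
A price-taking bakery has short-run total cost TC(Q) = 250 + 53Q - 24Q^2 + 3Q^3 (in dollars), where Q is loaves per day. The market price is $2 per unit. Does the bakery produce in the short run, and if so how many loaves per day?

Shut down

From TC, MC = TC'(Q) = 53 - 48Q + 9Q^2 and AVC = VC/Q = 53 - 24Q + 3Q^2.
AVC hits its minimum where MC = AVC, at Q = 4, giving min AVC = 53 - 24·4 + 3·4^2 = $5.
Since P = $2 < min AVC = $5, price fails to cover variable cost at any output.
Shutting down limits the loss to fixed cost, $250.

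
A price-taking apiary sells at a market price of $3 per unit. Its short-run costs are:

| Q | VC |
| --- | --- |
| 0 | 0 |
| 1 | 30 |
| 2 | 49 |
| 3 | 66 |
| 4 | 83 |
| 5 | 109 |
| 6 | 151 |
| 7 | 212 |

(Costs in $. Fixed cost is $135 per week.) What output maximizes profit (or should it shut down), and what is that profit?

Tabulate TR − TC: Q=0: -135; Q=1: -162; Q=2: -178; Q=3: -192; Q=4: -206; Q=5: -229; Q=6: -268; Q=7: -326.
Profit is highest at Q = 0. Equivalently, the lowest AVC in the table is 83/4 ≈ $20.75 at Q = 4, and P = $3 falls below it — price never covers variable cost, so the firm shuts down and loses only its fixed cost.

Q = 0 (shut down); profit = -$135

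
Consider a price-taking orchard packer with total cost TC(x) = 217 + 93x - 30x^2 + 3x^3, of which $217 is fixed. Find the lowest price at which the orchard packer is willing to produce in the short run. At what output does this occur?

Short-run supply begins at min AVC. From VC = 93x - 30x^2 + 3x^3, AVC = 93 - 30x + 3x^2.
dAVC/dx = -30 + 6x = 0 gives x = 5. min AVC = 93 - 30·5 + 3·5^2 = 18.
So the shutdown price is $18.

$18 per unit, at x = 5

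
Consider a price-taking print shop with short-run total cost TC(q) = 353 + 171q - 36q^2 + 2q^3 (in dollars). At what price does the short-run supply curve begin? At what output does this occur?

$9 per unit, at q = 9

The firm shuts down when price falls below the minimum of average variable cost. AVC = VC/q = 171 - 36q + 2q^2.
At the minimum of AVC, MC = AVC. MC = 171 - 72q + 6q^2; setting MC = AVC gives 4q^2 - 36q = 0, so q = 9. min AVC = 9.
So the shutdown price is $9.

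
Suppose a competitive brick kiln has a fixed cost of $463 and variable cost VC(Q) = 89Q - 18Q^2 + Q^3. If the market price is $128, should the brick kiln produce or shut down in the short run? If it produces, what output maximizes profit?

Produce at Q = 13

Strip out fixed cost: VC = 89Q - 18Q^2 + Q^3. Then AVC = 89 - 18Q + Q^2 and MC = 89 - 36Q + 3Q^2.
AVC hits its minimum where MC = AVC, at Q = 9, giving min AVC = 89 - 18·9 + 9^2 = $8.
Because $128 ≥ $8, revenue can cover variable cost; the firm operates.
Set P = MC: 128 = 89 - 36Q + 3Q^2 → -39 - 36Q + 3Q^2 = 0. The roots are Q = -1 and Q = 13; the profit-maximizing output is on the rising part of MC, so Q* = 13.
Check: AVC at Q = 13 is $24 ≤ P, so revenue covers variable cost.
Profit = P·Q − TC = 128·13 − 775 = $889.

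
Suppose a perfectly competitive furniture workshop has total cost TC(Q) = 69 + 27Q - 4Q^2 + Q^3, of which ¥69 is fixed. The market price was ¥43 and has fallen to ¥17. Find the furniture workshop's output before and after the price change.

MC = 27 - 8Q + 3Q^2; the shutdown threshold is min AVC = ¥23 (at Q = 2).
At P = ¥43 ≥ min AVC, set P = MC on the rising branch: Q = 4.
At P = ¥17 < min AVC = ¥23, price no longer covers variable cost at any output, so the firm shuts down: Q = 0.

Output falls from 4 to 0 (the firm shuts down)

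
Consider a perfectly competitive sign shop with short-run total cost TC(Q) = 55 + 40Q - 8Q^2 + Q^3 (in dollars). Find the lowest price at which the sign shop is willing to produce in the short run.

The firm shuts down when price falls below the minimum of average variable cost. AVC = VC/Q = 40 - 8Q + Q^2.
At the minimum of AVC, MC = AVC. MC = 40 - 16Q + 3Q^2; setting MC = AVC gives 2Q^2 - 8Q = 0, so Q = 4. min AVC = 24.
For P < $24 the firm produces nothing.

$24 per unit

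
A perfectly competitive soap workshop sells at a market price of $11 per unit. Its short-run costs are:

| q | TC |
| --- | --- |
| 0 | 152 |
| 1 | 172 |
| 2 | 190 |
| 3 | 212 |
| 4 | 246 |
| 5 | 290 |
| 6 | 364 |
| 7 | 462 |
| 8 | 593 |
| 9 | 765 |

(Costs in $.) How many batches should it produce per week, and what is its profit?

Profit at each row (π = 11q − TC): q=0: -152; q=1: -161; q=2: -168; q=3: -179; q=4: -202; q=5: -235; q=6: -298; q=7: -385; q=8: -505; q=9: -666.
Profit is highest at q = 0. Equivalently, the lowest AVC in the table is 38/2 ≈ $19 at q = 2, and P = $11 falls below it — price never covers variable cost, so the firm shuts down and loses only its fixed cost.

q = 0 (shut down); profit = -$152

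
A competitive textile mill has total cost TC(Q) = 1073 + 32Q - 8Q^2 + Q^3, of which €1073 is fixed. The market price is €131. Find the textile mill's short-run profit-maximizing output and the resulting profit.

AVC = 32 - 8Q + Q^2; min AVC = €16 at Q = 4. Since P = €131 ≥ min AVC, the firm produces.
With MC = 32 - 16Q + 3Q^2, P = MC on the upward-sloping part at Q* = 9.
TR = 131·9 = 1179. TC = 1073 + 369 = 1442. Profit = 1179 − 1442 = -€263.
Shutting down would mean losing the fixed cost of €1073, so operating at a loss of €263 is better by €810.

Profit = -€263 at Q = 9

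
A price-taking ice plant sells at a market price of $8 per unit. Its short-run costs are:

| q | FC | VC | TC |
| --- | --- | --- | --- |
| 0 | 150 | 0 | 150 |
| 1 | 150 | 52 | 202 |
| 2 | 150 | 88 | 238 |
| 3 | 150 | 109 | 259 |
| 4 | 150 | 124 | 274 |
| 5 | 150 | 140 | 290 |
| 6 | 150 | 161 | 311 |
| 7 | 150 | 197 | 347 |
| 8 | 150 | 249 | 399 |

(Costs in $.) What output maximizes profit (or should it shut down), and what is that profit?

q = 0 (shut down); profit = -$150

Tabulate TR − TC: q=0: -150; q=1: -194; q=2: -222; q=3: -235; q=4: -242; q=5: -250; q=6: -263; q=7: -291; q=8: -335.
Profit is highest at q = 0. Equivalently, the lowest AVC in the table is 161/6 ≈ $26.83 at q = 6, and P = $8 falls below it — price never covers variable cost, so the firm shuts down and loses only its fixed cost.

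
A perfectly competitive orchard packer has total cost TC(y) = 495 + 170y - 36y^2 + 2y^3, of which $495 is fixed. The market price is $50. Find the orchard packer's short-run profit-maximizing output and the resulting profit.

Profit = -$95 at y = 10

AVC = 170 - 36y + 2y^2; min AVC = $8 at y = 9. Since P = $50 ≥ min AVC, the firm produces.
With MC = 170 - 72y + 6y^2, P = MC on the upward-sloping part at y* = 10.
TR = 50·10 = 500. TC = 495 + 100 = 595. Profit = 500 − 595 = -$95.
That loss of $95 beats the $495 the firm would lose by shutting down; producing recovers $400 of fixed cost.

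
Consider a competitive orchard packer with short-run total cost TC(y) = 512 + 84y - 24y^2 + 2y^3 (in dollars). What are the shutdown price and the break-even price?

Shutdown price = $12; break-even price = $84

AVC = 84 - 24y + 2y^2; minimized at y = 6, giving min AVC = $12. That is the shutdown price.
ATC = 512/y + 84 - 24y + 2y^2. Setting dATC/dy = −512/y^2 − 24 + 4y = 0 gives y = 8 (since 4·8^3 − 24·8^2 = 512).
min ATC = 512/8 + 84 − 24·8 + 2·8^2 = $84. That is the break-even price.
For $12 ≤ P < $84 the firm produces at a loss; below $12 it shuts down.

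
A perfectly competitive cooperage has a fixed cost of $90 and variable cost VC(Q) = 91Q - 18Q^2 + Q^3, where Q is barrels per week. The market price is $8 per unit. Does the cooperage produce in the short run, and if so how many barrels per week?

Shut down

Variable cost is VC = 91Q - 18Q^2 + Q^3, so AVC = VC/Q = 91 - 18Q + Q^2 and MC = dTC/dQ = 91 - 36Q + 3Q^2.
AVC is minimized where dAVC/dQ = -18 + 2Q = 0, at Q = 9; min AVC = 91 - 18·9 + 9^2 = $10.
Since P = $8 < min AVC = $10, price fails to cover variable cost at any output.
Shutting down limits the loss to fixed cost, $90.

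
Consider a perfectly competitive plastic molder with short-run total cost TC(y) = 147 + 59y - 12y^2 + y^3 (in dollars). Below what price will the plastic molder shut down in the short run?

The firm shuts down when price falls below the minimum of average variable cost. AVC = VC/y = 59 - 12y + y^2.
At the minimum of AVC, MC = AVC. MC = 59 - 24y + 3y^2; setting MC = AVC gives 2y^2 - 12y = 0, so y = 6. min AVC = 23.
The firm shuts down for any P below $23.

$23 per unit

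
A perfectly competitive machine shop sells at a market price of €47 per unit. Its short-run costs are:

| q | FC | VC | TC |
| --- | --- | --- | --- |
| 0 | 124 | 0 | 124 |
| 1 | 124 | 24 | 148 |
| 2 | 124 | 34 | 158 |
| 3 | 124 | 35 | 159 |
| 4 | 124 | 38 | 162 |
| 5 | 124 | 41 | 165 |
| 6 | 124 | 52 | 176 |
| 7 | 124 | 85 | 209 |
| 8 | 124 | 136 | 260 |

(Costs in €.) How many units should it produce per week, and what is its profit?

q = 7; profit = €120

Profit at each row (π = 47q − TC): q=0: -124; q=1: -101; q=2: -64; q=3: -18; q=4: 26; q=5: 70; q=6: 106; q=7: 120; q=8: 116.
Profit is maximized at q = 7. AVC there is 85/7 = €12.14 ≤ P, so producing beats shutting down (which would give -€124).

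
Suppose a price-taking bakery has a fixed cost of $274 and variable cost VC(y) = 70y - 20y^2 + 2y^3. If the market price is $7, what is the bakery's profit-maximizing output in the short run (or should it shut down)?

From TC, MC = TC'(y) = 70 - 40y + 6y^2 and AVC = VC/y = 70 - 20y + 2y^2.
AVC is minimized where dAVC/dy = -20 + 4y = 0, at y = 5; min AVC = 70 - 20·5 + 2·5^2 = $20.
Since P = $7 < min AVC = $20, price fails to cover variable cost at any output.
Best response: produce nothing and absorb the $274 fixed cost.

Shut down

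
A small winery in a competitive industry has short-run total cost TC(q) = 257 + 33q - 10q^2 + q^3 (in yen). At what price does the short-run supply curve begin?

The firm shuts down when price falls below the minimum of average variable cost. AVC = VC/q = 33 - 10q + q^2.
dAVC/dq = -10 + 2q = 0 gives q = 5. min AVC = 33 - 10·5 + 5^2 = 8.
The firm shuts down for any P below ¥8.

¥8 per unit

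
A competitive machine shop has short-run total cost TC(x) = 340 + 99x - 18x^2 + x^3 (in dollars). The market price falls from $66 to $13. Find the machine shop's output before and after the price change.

Output falls from 11 to 0 (the firm shuts down)

MC = 99 - 36x + 3x^2; the shutdown threshold is min AVC = $18 (at x = 9).
At P = $66 ≥ min AVC, set P = MC on the rising branch: x = 11.
At P = $13 < min AVC = $18, price no longer covers variable cost at any output, so the firm shuts down: x = 0.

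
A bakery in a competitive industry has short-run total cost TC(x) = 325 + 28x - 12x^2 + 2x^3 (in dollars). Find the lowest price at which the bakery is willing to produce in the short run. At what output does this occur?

$10 per unit, at x = 3

The firm shuts down when price falls below the minimum of average variable cost. AVC = VC/x = 28 - 12x + 2x^2.
At the minimum of AVC, MC = AVC. MC = 28 - 24x + 6x^2; setting MC = AVC gives 4x^2 - 12x = 0, so x = 3. min AVC = 10.
The firm shuts down for any P below $10.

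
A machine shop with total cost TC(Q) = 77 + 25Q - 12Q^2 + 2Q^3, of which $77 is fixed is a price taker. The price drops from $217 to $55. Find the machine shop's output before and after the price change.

Output falls from 8 to 5

MC = 25 - 24Q + 6Q^2; the shutdown threshold is min AVC = $7 (at Q = 3).
At P = $217 ≥ min AVC, set P = MC on the rising branch: Q = 8.
At P = $55 ≥ min AVC, set P = MC: Q = 5. The firm stays open but cuts output.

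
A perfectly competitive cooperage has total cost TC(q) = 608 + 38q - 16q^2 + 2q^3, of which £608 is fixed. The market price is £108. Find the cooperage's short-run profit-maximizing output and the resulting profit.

Profit = -£20 at q = 7

AVC = 38 - 16q + 2q^2 has its minimum £6 at q = 4; price £108 clears that bar, so the firm operates.
MC = 38 - 32q + 6q^2. Setting P = MC and taking the root on the rising branch gives q* = 7.
TR = 108·7 = 756. TC = 608 + 168 = 776. Profit = 756 − 776 = -£20.
By producing, the firm covers all variable cost plus £588 of fixed cost; shutting down would lose the full £608.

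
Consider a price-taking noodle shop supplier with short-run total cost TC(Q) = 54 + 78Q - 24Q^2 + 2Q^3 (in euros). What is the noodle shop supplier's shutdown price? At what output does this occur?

The shutdown price is the minimum of AVC. VC = 78Q - 24Q^2 + 2Q^3, so AVC = 78 - 24Q + 2Q^2.
At the minimum of AVC, MC = AVC. MC = 78 - 48Q + 6Q^2; setting MC = AVC gives 4Q^2 - 24Q = 0, so Q = 6. min AVC = 6.
The firm shuts down for any P below €6.

€6 per unit, at Q = 6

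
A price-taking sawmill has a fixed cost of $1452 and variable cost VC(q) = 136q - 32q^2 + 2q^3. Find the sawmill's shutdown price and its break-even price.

AVC = 136 - 32q + 2q^2; minimized at q = 8, giving min AVC = $8. That is the shutdown price.
ATC = 1452/q + 136 - 32q + 2q^2. Setting dATC/dq = −1452/q^2 − 32 + 4q = 0 gives q = 11 (since 4·11^3 − 32·11^2 = 1452).
min ATC = 1452/11 + 136 − 32·11 + 2·11^2 = $158. That is the break-even price.
Between these two prices the firm operates at a loss; above $158 it earns a profit.

Shutdown price = $8; break-even price = $158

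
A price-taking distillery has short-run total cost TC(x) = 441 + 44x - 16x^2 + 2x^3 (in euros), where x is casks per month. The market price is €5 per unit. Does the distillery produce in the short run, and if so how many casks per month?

Variable cost is VC = 44x - 16x^2 + 2x^3, so AVC = VC/x = 44 - 16x + 2x^2 and MC = dTC/dx = 44 - 32x + 6x^2.
AVC hits its minimum where MC = AVC, at x = 4, giving min AVC = 44 - 16·4 + 2·4^2 = €12.
Since P = €5 < min AVC = €12, price fails to cover variable cost at any output.
Best response: produce nothing and absorb the €441 fixed cost.

Shut down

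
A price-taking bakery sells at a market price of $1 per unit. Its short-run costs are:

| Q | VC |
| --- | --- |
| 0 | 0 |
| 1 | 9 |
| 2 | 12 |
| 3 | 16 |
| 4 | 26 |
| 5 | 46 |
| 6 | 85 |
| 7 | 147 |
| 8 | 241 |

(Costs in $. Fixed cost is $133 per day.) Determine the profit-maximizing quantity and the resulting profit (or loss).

Q = 0 (shut down); profit = -$133

Compute π = P·Q − TC at each output: Q=0: -133; Q=1: -141; Q=2: -143; Q=3: -146; Q=4: -155; Q=5: -174; Q=6: -212; Q=7: -273; Q=8: -366.
Profit is highest at Q = 0. Equivalently, the lowest AVC in the table is 16/3 ≈ $5.33 at Q = 3, and P = $1 falls below it — price never covers variable cost, so the firm shuts down and loses only its fixed cost.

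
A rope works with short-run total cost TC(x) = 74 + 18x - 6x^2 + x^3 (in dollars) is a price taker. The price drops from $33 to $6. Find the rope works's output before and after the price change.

AVC = 18 - 6x + x^2, minimized at x = 3 where min AVC = $9. MC = 18 - 12x + 3x^2.
At P = $33 ≥ min AVC, set P = MC on the rising branch: x = 5.
At P = $6 < min AVC = $9, price no longer covers variable cost at any output, so the firm shuts down: x = 0.

Output falls from 5 to 0 (the firm shuts down)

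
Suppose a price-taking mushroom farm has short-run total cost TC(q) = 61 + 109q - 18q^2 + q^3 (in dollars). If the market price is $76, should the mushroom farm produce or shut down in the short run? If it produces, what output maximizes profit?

Produce at q = 11

From TC, MC = TC'(q) = 109 - 36q + 3q^2 and AVC = VC/q = 109 - 18q + q^2.
AVC is minimized where dAVC/dq = -18 + 2q = 0, at q = 9; min AVC = 109 - 18·9 + 9^2 = $28.
Because $76 ≥ $28, revenue can cover variable cost; the firm operates.
Set P = MC: 76 = 109 - 36q + 3q^2 → 33 - 36q + 3q^2 = 0. The roots are q = 1 and q = 11; the profit-maximizing output is on the rising part of MC, so q* = 11.
Check: AVC at q = 11 is $32 ≤ P, so revenue covers variable cost.
Profit = P·q − TC = 76·11 − 413 = $423.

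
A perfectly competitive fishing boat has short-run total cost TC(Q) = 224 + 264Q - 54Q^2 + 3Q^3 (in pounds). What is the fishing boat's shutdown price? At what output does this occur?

£21 per unit, at Q = 9

The firm shuts down when price falls below the minimum of average variable cost. AVC = VC/Q = 264 - 54Q + 3Q^2.
dAVC/dQ = -54 + 6Q = 0 gives Q = 9. min AVC = 264 - 54·9 + 3·9^2 = 21.
So the shutdown price is £21.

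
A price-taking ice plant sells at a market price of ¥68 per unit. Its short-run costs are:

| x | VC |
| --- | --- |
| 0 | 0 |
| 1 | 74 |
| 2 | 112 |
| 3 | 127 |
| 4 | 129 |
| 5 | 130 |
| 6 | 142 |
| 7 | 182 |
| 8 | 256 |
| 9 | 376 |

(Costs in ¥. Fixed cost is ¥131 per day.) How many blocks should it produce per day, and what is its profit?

x = 7; profit = ¥163

Tabulate TR − TC: x=0: -131; x=1: -137; x=2: -107; x=3: -54; x=4: 12; x=5: 79; x=6: 135; x=7: 163; x=8: 157; x=9: 105.
Profit is maximized at x = 7. AVC there is 182/7 = ¥26 ≤ P, so producing beats shutting down (which would give -¥131).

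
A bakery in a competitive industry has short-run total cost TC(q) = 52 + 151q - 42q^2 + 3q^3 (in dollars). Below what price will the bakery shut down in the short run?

The shutdown price is the minimum of AVC. VC = 151q - 42q^2 + 3q^3, so AVC = 151 - 42q + 3q^2.
At the minimum of AVC, MC = AVC. MC = 151 - 84q + 9q^2; setting MC = AVC gives 6q^2 - 42q = 0, so q = 7. min AVC = 4.
The firm shuts down for any P below $4.

$4 per unit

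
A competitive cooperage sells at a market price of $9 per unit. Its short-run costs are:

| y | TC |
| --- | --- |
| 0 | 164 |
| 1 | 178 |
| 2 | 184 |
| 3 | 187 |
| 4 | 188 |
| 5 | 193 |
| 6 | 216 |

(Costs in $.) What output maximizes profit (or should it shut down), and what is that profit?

Profit at each row (π = 9y − TC): y=0: -164; y=1: -169; y=2: -166; y=3: -160; y=4: -152; y=5: -148; y=6: -162.
Profit is maximized at y = 5. AVC there is 29/5 = $5.80 ≤ P, so producing beats shutting down (which would give -$164).

y = 5; profit = -$148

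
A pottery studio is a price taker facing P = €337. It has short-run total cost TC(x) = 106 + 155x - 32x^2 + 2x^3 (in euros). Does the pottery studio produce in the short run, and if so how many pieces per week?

Produce at x = 13

Strip out fixed cost: VC = 155x - 32x^2 + 2x^3. Then AVC = 155 - 32x + 2x^2 and MC = 155 - 64x + 6x^2.
The AVC parabola has its vertex at x = 32/4 = 8, where AVC = 155 - 32·8 + 2·8^2 = €27.
P = €337 exceeds min AVC = €27, so the firm stays open.
P = MC gives -182 - 64x + 6x^2 = 0, with roots -7/3 and 13. Take the larger (rising MC): x* = 13.
Check: AVC at x = 13 is €77 ≤ P, so revenue covers variable cost.
Profit = P·x − TC = 337·13 − 1107 = €3274.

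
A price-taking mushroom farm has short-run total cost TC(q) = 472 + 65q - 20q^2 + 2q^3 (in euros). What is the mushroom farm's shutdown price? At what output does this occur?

€15 per unit, at q = 5

The firm shuts down when price falls below the minimum of average variable cost. AVC = VC/q = 65 - 20q + 2q^2.
At the minimum of AVC, MC = AVC. MC = 65 - 40q + 6q^2; setting MC = AVC gives 4q^2 - 20q = 0, so q = 5. min AVC = 15.
For P < €15 the firm produces nothing.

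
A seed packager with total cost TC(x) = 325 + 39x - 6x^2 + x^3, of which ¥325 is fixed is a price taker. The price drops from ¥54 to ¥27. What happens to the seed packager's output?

Output falls from 5 to 0 (the firm shuts down)

MC = 39 - 12x + 3x^2; the shutdown threshold is min AVC = ¥30 (at x = 3).
At P = ¥54 ≥ min AVC, set P = MC on the rising branch: x = 5.
At P = ¥27 < min AVC = ¥30, price no longer covers variable cost at any output, so the firm shuts down: x = 0.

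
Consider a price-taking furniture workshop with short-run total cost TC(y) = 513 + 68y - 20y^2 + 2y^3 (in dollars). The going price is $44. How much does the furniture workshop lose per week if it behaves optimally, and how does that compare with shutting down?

AVC = 68 - 20y + 2y^2 has its minimum $18 at y = 5; price $44 clears that bar, so the firm operates.
MC = 68 - 40y + 6y^2. Setting P = MC and taking the root on the rising branch gives y* = 6.
TR = 44·6 = 264. TC = 513 + 120 = 633. Profit = 264 − 633 = -$369.
That loss of $369 beats the $513 the firm would lose by shutting down; producing recovers $144 of fixed cost.

Profit = -$369 at y = 6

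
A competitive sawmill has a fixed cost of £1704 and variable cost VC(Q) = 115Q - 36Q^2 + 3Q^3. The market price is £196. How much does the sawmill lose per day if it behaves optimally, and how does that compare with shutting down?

Profit = -£246 at Q = 9

AVC = 115 - 36Q + 3Q^2; min AVC = £7 at Q = 6. Since P = £196 ≥ min AVC, the firm produces.
MC = 115 - 72Q + 9Q^2. Setting P = MC and taking the root on the rising branch gives Q* = 9.
TR = 196·9 = 1764. TC = 1704 + 306 = 2010. Profit = 1764 − 2010 = -£246.
That loss of £246 beats the £1704 the firm would lose by shutting down; producing recovers £1458 of fixed cost.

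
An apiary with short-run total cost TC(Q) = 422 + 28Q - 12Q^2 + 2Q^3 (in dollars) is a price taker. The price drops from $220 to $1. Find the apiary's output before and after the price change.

MC = 28 - 24Q + 6Q^2; the shutdown threshold is min AVC = $10 (at Q = 3).
With P = $220 above the shutdown price, P = MC gives Q = 8.
At P = $1 < min AVC = $10, price no longer covers variable cost at any output, so the firm shuts down: Q = 0.

Output falls from 8 to 0 (the firm shuts down)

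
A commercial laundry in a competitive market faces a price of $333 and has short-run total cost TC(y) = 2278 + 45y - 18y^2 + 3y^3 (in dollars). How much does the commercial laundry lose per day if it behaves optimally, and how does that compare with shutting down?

Profit = -$358 at y = 8

AVC = 45 - 18y + 3y^2; min AVC = $18 at y = 3. Since P = $333 ≥ min AVC, the firm produces.
MC = 45 - 36y + 9y^2. Setting P = MC and taking the root on the rising branch gives y* = 8.
TR = 333·8 = 2664. TC = 2278 + 744 = 3022. Profit = 2664 − 3022 = -$358.
By producing, the firm covers all variable cost plus $1920 of fixed cost; shutting down would lose the full $2278.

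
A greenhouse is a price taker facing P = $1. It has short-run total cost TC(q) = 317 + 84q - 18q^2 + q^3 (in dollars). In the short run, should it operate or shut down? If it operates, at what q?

Shut down

Strip out fixed cost: VC = 84q - 18q^2 + q^3. Then AVC = 84 - 18q + q^2 and MC = 84 - 36q + 3q^2.
AVC hits its minimum where MC = AVC, at q = 9, giving min AVC = 84 - 18·9 + 9^2 = $3.
P = $1 lies below min AVC = $3; no output level covers variable cost.
Shutting down limits the loss to fixed cost, $317.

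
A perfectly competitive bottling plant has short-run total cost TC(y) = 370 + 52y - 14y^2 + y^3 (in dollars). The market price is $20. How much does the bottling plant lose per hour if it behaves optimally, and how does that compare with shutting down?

AVC = 52 - 14y + y^2; min AVC = $3 at y = 7. Since P = $20 ≥ min AVC, the firm produces.
MC = 52 - 28y + 3y^2. Setting P = MC and taking the root on the rising branch gives y* = 8.
TR = 20·8 = 160. TC = 370 + 32 = 402. Profit = 160 − 402 = -$242.
By producing, the firm covers all variable cost plus $128 of fixed cost; shutting down would lose the full $370.

Profit = -$242 at y = 8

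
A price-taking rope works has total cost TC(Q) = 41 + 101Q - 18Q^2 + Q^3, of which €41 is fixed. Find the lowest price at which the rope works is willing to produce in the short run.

€20 per unit

The shutdown price is the minimum of AVC. VC = 101Q - 18Q^2 + Q^3, so AVC = 101 - 18Q + Q^2.
At the minimum of AVC, MC = AVC. MC = 101 - 36Q + 3Q^2; setting MC = AVC gives 2Q^2 - 18Q = 0, so Q = 9. min AVC = 20.
For P < €20 the firm produces nothing.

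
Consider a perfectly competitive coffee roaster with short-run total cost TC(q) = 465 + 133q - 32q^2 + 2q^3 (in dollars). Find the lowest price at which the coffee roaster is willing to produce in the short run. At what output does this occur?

Short-run supply begins at min AVC. From VC = 133q - 32q^2 + 2q^3, AVC = 133 - 32q + 2q^2.
dAVC/dq = -32 + 4q = 0 gives q = 8. min AVC = 133 - 32·8 + 2·8^2 = 5.
The firm shuts down for any P below $5.

$5 per unit, at q = 8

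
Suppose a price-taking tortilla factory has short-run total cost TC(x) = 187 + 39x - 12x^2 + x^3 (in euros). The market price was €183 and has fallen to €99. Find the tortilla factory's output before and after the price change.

MC = 39 - 24x + 3x^2; the shutdown threshold is min AVC = €3 (at x = 6).
At P = €183 ≥ min AVC, set P = MC on the rising branch: x = 12.
At P = €99 ≥ min AVC, set P = MC: x = 10. The firm stays open but cuts output.

Output falls from 12 to 10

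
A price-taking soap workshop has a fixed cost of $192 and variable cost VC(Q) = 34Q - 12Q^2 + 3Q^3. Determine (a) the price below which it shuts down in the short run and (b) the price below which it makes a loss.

Shutdown price = $22; break-even price = $82

AVC = 34 - 12Q + 3Q^2; minimized at Q = 2, giving min AVC = $22. That is the shutdown price.
ATC = 192/Q + 34 - 12Q + 3Q^2. Setting dATC/dQ = −192/Q^2 − 12 + 6Q = 0 gives Q = 4 (since 6·4^3 − 12·4^2 = 192).
min ATC = 192/4 + 34 − 12·4 + 3·4^2 = $82. That is the break-even price.
For $22 ≤ P < $82 the firm produces at a loss; below $22 it shuts down.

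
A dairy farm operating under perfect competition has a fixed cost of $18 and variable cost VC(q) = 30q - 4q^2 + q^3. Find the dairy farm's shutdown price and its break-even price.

AVC = 30 - 4q + q^2; minimized at q = 2, giving min AVC = $26. That is the shutdown price.
ATC = 18/q + 30 - 4q + q^2. Setting dATC/dq = −18/q^2 − 4 + 2q = 0 gives q = 3 (since 2·3^3 − 4·3^2 = 18).
min ATC = 18/3 + 30 − 4·3 + 3^2 = $33. That is the break-even price.
For $26 ≤ P < $33 the firm produces at a loss; below $26 it shuts down.

Shutdown price = $26; break-even price = $33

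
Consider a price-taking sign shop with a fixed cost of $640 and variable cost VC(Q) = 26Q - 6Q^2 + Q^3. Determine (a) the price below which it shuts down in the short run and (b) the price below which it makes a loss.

Shutdown price = $17; break-even price = $122

Shutdown price = min AVC. AVC = 26 - 6Q + Q^2, with vertex at Q = 3 and minimum $17.
ATC = 640/Q + 26 - 6Q + Q^2. Setting dATC/dQ = −640/Q^2 − 6 + 2Q = 0 gives Q = 8 (since 2·8^3 − 6·8^2 = 640).
min ATC = 640/8 + 26 − 6·8 + 8^2 = $122. That is the break-even price.
Between these two prices the firm operates at a loss; above $122 it earns a profit.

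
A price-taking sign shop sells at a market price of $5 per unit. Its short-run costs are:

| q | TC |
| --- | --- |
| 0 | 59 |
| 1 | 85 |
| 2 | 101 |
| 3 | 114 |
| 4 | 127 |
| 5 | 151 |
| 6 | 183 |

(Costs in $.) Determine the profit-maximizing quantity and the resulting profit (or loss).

Profit at each row (π = 5q − TC): q=0: -59; q=1: -80; q=2: -91; q=3: -99; q=4: -107; q=5: -126; q=6: -153.
Profit is highest at q = 0. Equivalently, the lowest AVC in the table is 68/4 ≈ $17 at q = 4, and P = $5 falls below it — price never covers variable cost, so the firm shuts down and loses only its fixed cost.

q = 0 (shut down); profit = -$59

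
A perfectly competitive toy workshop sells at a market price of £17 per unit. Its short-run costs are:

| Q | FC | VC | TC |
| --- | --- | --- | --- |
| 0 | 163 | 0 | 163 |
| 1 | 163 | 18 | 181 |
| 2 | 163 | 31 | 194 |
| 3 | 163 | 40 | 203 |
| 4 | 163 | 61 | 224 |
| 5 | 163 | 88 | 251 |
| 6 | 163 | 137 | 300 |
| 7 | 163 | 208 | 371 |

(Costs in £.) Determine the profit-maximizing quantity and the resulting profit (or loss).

Q = 3; profit = -£152

Profit at each row (π = 17Q − TC): Q=0: -163; Q=1: -164; Q=2: -160; Q=3: -152; Q=4: -156; Q=5: -166; Q=6: -198; Q=7: -252.
Profit is maximized at Q = 3. AVC there is 40/3 = £13.33 ≤ P, so producing beats shutting down (which would give -£163).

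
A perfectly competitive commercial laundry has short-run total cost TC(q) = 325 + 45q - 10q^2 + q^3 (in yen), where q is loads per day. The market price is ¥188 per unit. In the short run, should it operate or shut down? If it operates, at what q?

Produce at q = 11

Variable cost is VC = 45q - 10q^2 + q^3, so AVC = VC/q = 45 - 10q + q^2 and MC = dTC/dq = 45 - 20q + 3q^2.
AVC is minimized where dAVC/dq = -10 + 2q = 0, at q = 5; min AVC = 45 - 10·5 + 5^2 = ¥20.
Because ¥188 ≥ ¥20, revenue can cover variable cost; the firm operates.
Solving P = MC: -143 - 20q + 3q^2 = 0 ⇒ q = -13/3 or 11. On the upward-sloping branch, q* = 11.
Check: AVC at q = 11 is ¥56 ≤ P, so revenue covers variable cost.
Profit = P·q − TC = 188·11 − 941 = ¥1127.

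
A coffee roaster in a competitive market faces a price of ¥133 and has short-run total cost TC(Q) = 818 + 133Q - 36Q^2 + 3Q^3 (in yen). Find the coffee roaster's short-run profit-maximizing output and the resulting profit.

Profit = -¥50 at Q = 8

AVC = 133 - 36Q + 3Q^2 has its minimum ¥25 at Q = 6; price ¥133 clears that bar, so the firm operates.
MC = 133 - 72Q + 9Q^2. Setting P = MC and taking the root on the rising branch gives Q* = 8.
TR = 133·8 = 1064. TC = 818 + 296 = 1114. Profit = 1064 − 1114 = -¥50.
Shutting down would mean losing the fixed cost of ¥818, so operating at a loss of ¥50 is better by ¥768.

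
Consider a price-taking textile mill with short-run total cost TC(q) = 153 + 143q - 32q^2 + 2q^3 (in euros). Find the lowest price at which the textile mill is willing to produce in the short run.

€15 per unit

The shutdown price is the minimum of AVC. VC = 143q - 32q^2 + 2q^3, so AVC = 143 - 32q + 2q^2.
dAVC/dq = -32 + 4q = 0 gives q = 8. min AVC = 143 - 32·8 + 2·8^2 = 15.
So the shutdown price is €15.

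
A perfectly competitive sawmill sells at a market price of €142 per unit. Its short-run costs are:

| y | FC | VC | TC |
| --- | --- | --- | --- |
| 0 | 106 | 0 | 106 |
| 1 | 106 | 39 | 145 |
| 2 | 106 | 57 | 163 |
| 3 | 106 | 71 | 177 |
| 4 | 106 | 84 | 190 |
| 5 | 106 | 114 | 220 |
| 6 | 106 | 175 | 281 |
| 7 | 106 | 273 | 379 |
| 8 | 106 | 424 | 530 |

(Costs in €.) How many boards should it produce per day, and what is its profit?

Compute π = P·y − TC at each output: y=0: -106; y=1: -3; y=2: 121; y=3: 249; y=4: 378; y=5: 490; y=6: 571; y=7: 615; y=8: 606.
Profit is maximized at y = 7. AVC there is 273/7 = €39 ≤ P, so producing beats shutting down (which would give -€106).

y = 7; profit = €615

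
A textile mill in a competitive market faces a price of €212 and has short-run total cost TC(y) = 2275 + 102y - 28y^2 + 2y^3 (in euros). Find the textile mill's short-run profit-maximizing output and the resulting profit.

Profit = -€339 at y = 11

AVC = 102 - 28y + 2y^2 has its minimum €4 at y = 7; price €212 clears that bar, so the firm operates.
With MC = 102 - 56y + 6y^2, P = MC on the upward-sloping part at y* = 11.
TR = 212·11 = 2332. TC = 2275 + 396 = 2671. Profit = 2332 − 2671 = -€339.
That loss of €339 beats the €2275 the firm would lose by shutting down; producing recovers €1936 of fixed cost.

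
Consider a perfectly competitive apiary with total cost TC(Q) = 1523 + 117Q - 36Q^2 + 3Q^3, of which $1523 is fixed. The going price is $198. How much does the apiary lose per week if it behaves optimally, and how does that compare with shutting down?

AVC = 117 - 36Q + 3Q^2; min AVC = $9 at Q = 6. Since P = $198 ≥ min AVC, the firm produces.
MC = 117 - 72Q + 9Q^2. Setting P = MC and taking the root on the rising branch gives Q* = 9.
TR = 198·9 = 1782. TC = 1523 + 324 = 1847. Profit = 1782 − 1847 = -$65.
By producing, the firm covers all variable cost plus $1458 of fixed cost; shutting down would lose the full $1523.

Profit = -$65 at Q = 9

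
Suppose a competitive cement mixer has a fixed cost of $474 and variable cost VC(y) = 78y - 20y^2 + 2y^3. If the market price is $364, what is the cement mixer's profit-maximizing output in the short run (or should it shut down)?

Produce at y = 11

Strip out fixed cost: VC = 78y - 20y^2 + 2y^3. Then AVC = 78 - 20y + 2y^2 and MC = 78 - 40y + 6y^2.
AVC is minimized where dAVC/dy = -20 + 4y = 0, at y = 5; min AVC = 78 - 20·5 + 2·5^2 = $28.
Because $364 ≥ $28, revenue can cover variable cost; the firm operates.
P = MC gives -286 - 40y + 6y^2 = 0, with roots -13/3 and 11. Take the larger (rising MC): y* = 11.
Check: AVC at y = 11 is $100 ≤ P, so revenue covers variable cost.
Profit = P·y − TC = 364·11 − 1574 = $2430.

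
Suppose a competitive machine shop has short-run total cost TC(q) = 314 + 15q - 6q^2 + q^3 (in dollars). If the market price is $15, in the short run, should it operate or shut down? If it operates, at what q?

Strip out fixed cost: VC = 15q - 6q^2 + q^3. Then AVC = 15 - 6q + q^2 and MC = 15 - 12q + 3q^2.
The AVC parabola has its vertex at q = 6/2 = 3, where AVC = 15 - 6·3 + 3^2 = $6.
Since P = $15 ≥ min AVC = $6, price covers variable cost and the firm should produce.
Set P = MC: 15 = 15 - 12q + 3q^2 → -12q + 3q^2 = 0. The roots are q = 0 and q = 4; the profit-maximizing output is on the rising part of MC, so q* = 4.
Check: AVC at q = 4 is $7 ≤ P, so revenue covers variable cost.
Profit = P·q − TC = 15·4 − 342 = -$282, a loss, but smaller than the $314 fixed cost the firm would lose by shutting down.

Produce at q = 4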